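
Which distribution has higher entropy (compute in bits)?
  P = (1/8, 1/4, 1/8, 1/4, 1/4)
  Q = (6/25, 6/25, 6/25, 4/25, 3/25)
Q

Computing entropies in bits:
H(P) = 2.2500
H(Q) = 2.2725

Distribution Q has higher entropy.

Intuition: The distribution closer to uniform (more spread out) has higher entropy.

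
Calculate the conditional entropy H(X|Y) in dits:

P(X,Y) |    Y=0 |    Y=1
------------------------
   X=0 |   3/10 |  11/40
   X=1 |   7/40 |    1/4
0.2935 dits

Using the chain rule: H(X|Y) = H(X,Y) - H(Y)

First, compute H(X,Y) = 0.5940 dits

Marginal P(Y) = (19/40, 21/40)
H(Y) = 0.3005 dits

H(X|Y) = H(X,Y) - H(Y) = 0.5940 - 0.3005 = 0.2935 dits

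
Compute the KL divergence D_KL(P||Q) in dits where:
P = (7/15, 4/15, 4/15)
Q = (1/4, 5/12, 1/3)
0.0490 dits

KL divergence: D_KL(P||Q) = Σ p(x) log(p(x)/q(x))

Computing term by term:
  x=0: 7/15 × log_10[(7/15)/(1/4)] = 7/15 × 0.2711 = 0.1265
  x=1: 4/15 × log_10[(4/15)/(5/12)] = 4/15 × -0.1938 = -0.0517
  x=2: 4/15 × log_10[(4/15)/(1/3)] = 4/15 × -0.0969 = -0.0258

D_KL(P||Q) = 0.0490 dits

Note: KL divergence is always non-negative and equals 0 iff P = Q.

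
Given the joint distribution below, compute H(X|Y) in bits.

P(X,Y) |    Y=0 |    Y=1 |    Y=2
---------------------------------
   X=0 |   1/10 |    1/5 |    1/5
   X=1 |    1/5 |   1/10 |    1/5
0.9510 bits

Using the chain rule: H(X|Y) = H(X,Y) - H(Y)

First, compute H(X,Y) = 2.5219 bits

Marginal P(Y) = (3/10, 3/10, 2/5)
H(Y) = 1.5710 bits

H(X|Y) = H(X,Y) - H(Y) = 2.5219 - 1.5710 = 0.9510 bits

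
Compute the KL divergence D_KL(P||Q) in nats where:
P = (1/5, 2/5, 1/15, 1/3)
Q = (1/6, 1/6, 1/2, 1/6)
0.4834 nats

KL divergence: D_KL(P||Q) = Σ p(x) log(p(x)/q(x))

Computing term by term:
  x=0: 1/5 × log_e[(1/5)/(1/6)] = 1/5 × 0.1823 = 0.0365
  x=1: 2/5 × log_e[(2/5)/(1/6)] = 2/5 × 0.8755 = 0.3502
  x=2: 1/15 × log_e[(1/15)/(1/2)] = 1/15 × -2.0149 = -0.1343
  x=3: 1/3 × log_e[(1/3)/(1/6)] = 1/3 × 0.6931 = 0.2310

D_KL(P||Q) = 0.4834 nats

Note: KL divergence is always non-negative and equals 0 iff P = Q.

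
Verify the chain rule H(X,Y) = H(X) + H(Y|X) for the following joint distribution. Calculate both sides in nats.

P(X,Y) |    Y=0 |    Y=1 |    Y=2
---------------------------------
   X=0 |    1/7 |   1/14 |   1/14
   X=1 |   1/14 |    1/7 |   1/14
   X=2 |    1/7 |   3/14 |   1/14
H(X,Y) = 2.1066, H(X) = 1.0790, H(Y|X) = 1.0276 (all in nats)

Chain rule: H(X,Y) = H(X) + H(Y|X)

Left side — joint entropy directly:
H(X,Y) = -Σ p(x,y) log p(x,y) = 2.1066 nats

Right side — compute H(Y|X) from the conditional distributions:
P(X) = (2/7, 2/7, 3/7), so H(X) = 1.0790 nats
H(Y|X) = Σ_x P(X=x) · H(Y|X=x):
  P(Y|X=0) = (1/2, 1/4, 1/4), H(Y|X=0) = 1.0397, weight P(X=0) = 2/7
  P(Y|X=1) = (1/4, 1/2, 1/4), H(Y|X=1) = 1.0397, weight P(X=1) = 2/7
  P(Y|X=2) = (1/3, 1/2, 1/6), H(Y|X=2) = 1.0114, weight P(X=2) = 3/7
H(Y|X) = 1.0276 nats

H(X) + H(Y|X) = 1.0790 + 1.0276 = 2.1066 nats

Both sides equal 2.1066 nats. ✓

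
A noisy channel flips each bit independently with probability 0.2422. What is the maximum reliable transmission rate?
0.2013 bits

For a binary symmetric channel (BSC) with error probability p:
Capacity C = 1 - H(p) bits per symbol

where H(p) = -p log₂(p) - (1-p) log₂(1-p) is the binary entropy function.

H(0.2422) = 0.7987 bits
C = 1 - 0.7987 = 0.2013 bits per symbol

This means we can reliably transmit up to 0.2013 bits of information per channel use.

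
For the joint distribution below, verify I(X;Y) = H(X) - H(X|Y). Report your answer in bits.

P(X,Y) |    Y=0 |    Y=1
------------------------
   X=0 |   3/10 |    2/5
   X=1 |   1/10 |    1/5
I(X;Y) = 0.0058 bits

Mutual information has multiple equivalent forms:
- I(X;Y) = H(X) - H(X|Y)
- I(X;Y) = H(Y) - H(Y|X)
- I(X;Y) = H(X) + H(Y) - H(X,Y)

Computing all quantities:
H(X) = 0.8813, H(Y) = 0.9710, H(X,Y) = 1.8464
H(X|Y) = 0.8755, H(Y|X) = 0.9651

Verification:
H(X) - H(X|Y) = 0.8813 - 0.8755 = 0.0058
H(Y) - H(Y|X) = 0.9710 - 0.9651 = 0.0058
H(X) + H(Y) - H(X,Y) = 0.8813 + 0.9710 - 1.8464 = 0.0058

All forms give I(X;Y) = 0.0058 bits. ✓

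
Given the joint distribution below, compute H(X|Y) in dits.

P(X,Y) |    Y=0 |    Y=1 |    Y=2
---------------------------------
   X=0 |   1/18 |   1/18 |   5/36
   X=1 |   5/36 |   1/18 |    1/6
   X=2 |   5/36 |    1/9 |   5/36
0.4605 dits

Using the chain rule: H(X|Y) = H(X,Y) - H(Y)

First, compute H(X,Y) = 0.9212 dits

Marginal P(Y) = (1/3, 2/9, 4/9)
H(Y) = 0.4607 dits

H(X|Y) = H(X,Y) - H(Y) = 0.9212 - 0.4607 = 0.4605 dits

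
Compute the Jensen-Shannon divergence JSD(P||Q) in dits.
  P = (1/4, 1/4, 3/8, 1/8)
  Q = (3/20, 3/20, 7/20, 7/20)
0.0176 dits

Jensen-Shannon divergence is:
JSD(P||Q) = 0.5 × D_KL(P||M) + 0.5 × D_KL(Q||M)
where M = 0.5 × (P + Q) is the mixture distribution.

M = 0.5 × (1/4, 1/4, 3/8, 1/8) + 0.5 × (3/20, 3/20, 7/20, 7/20) = (1/5, 1/5, 0.3625, 0.2375)

D_KL(P||M) = 0.0191 dits
D_KL(Q||M) = 0.0161 dits

JSD(P||Q) = 0.5 × 0.0191 + 0.5 × 0.0161 = 0.0176 dits

Unlike KL divergence, JSD is symmetric and bounded: 0 ≤ JSD ≤ log(2).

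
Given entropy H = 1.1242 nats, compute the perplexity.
3.0778

Perplexity is e^H (or exp(H) for natural log).

H = 1.1242 nats
Perplexity = e^1.1242 = 3.0778

Interpretation: The model's uncertainty is equivalent to choosing uniformly among 3.1 options.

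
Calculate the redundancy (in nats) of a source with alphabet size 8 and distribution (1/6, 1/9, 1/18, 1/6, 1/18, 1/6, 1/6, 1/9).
0.0755 nats

Redundancy measures how far a source is from maximum entropy:
R = H_max - H(X)

Maximum entropy for 8 symbols: H_max = log_e(8) = 2.0794 nats
Actual entropy: H(X) = 2.0039 nats
Redundancy: R = 2.0794 - 2.0039 = 0.0755 nats

This redundancy represents potential for compression: the source could be compressed by 0.0755 nats per symbol.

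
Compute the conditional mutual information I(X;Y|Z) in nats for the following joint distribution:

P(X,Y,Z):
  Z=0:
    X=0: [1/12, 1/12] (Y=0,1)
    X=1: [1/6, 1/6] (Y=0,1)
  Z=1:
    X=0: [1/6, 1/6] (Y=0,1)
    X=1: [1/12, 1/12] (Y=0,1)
0.0000 nats

Conditional mutual information: I(X;Y|Z) = H(X|Z) + H(Y|Z) - H(X,Y|Z)

H(Z) = 0.6931
H(X,Z) = 1.3297 → H(X|Z) = 0.6365
H(Y,Z) = 1.3863 → H(Y|Z) = 0.6931
H(X,Y,Z) = 2.0228 → H(X,Y|Z) = 1.3297

I(X;Y|Z) = 0.6365 + 0.6931 - 1.3297 = 0.0000 nats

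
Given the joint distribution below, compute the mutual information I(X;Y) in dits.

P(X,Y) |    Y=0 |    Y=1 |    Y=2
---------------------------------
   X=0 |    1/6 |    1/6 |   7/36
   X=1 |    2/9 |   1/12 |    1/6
0.0077 dits

Mutual information: I(X;Y) = H(X) + H(Y) - H(X,Y)

Marginals:
P(X) = (19/36, 17/36), H(X) = 0.3004 dits
P(Y) = (7/18, 1/4, 13/36), H(Y) = 0.4698 dits

Joint entropy: H(X,Y) = 0.7625 dits

I(X;Y) = 0.3004 + 0.4698 - 0.7625 = 0.0077 dits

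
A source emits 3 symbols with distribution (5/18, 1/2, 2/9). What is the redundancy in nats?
0.0620 nats

Redundancy measures how far a source is from maximum entropy:
R = H_max - H(X)

Maximum entropy for 3 symbols: H_max = log_e(3) = 1.0986 nats
Actual entropy: H(X) = 1.0366 nats
Redundancy: R = 1.0986 - 1.0366 = 0.0620 nats

This redundancy represents potential for compression: the source could be compressed by 0.0620 nats per symbol.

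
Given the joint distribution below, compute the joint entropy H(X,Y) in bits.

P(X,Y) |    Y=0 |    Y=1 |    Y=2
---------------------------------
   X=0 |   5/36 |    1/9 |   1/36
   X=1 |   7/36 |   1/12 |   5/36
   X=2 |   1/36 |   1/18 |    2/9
2.9025 bits

Joint entropy is H(X,Y) = -Σ_{x,y} p(x,y) log p(x,y).

Summing over all non-zero entries:
H(X,Y) = -[5/36·log_2(5/36) + 1/9·log_2(1/9) + 1/36·log_2(1/36) + 7/36·log_2(7/36) + 1/12·log_2(1/12) + 5/36·log_2(5/36) + 1/36·log_2(1/36) + 1/18·log_2(1/18) + 2/9·log_2(2/9)]
H(X,Y) = 2.9025 bits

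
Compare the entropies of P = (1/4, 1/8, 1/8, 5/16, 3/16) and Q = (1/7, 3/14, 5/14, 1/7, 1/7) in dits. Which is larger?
P

Computing entropies in dits:
H(P) = 0.6705
H(Q) = 0.6652

Distribution P has higher entropy.

Intuition: The distribution closer to uniform (more spread out) has higher entropy.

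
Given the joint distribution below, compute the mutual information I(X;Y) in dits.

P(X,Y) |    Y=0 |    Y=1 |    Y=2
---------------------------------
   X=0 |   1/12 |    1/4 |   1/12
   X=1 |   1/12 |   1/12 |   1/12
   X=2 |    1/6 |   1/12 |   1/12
0.0262 dits

Mutual information: I(X;Y) = H(X) + H(Y) - H(X,Y)

Marginals:
P(X) = (5/12, 1/4, 1/3), H(X) = 0.4680 dits
P(Y) = (1/3, 5/12, 1/4), H(Y) = 0.4680 dits

Joint entropy: H(X,Y) = 0.9097 dits

I(X;Y) = 0.4680 + 0.4680 - 0.9097 = 0.0262 dits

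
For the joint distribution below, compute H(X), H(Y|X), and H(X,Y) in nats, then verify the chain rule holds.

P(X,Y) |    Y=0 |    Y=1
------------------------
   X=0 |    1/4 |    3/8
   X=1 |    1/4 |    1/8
H(X,Y) = 1.3209, H(X) = 0.6616, H(Y|X) = 0.6593 (all in nats)

Chain rule: H(X,Y) = H(X) + H(Y|X)

Left side — joint entropy directly:
H(X,Y) = -Σ p(x,y) log p(x,y) = 1.3209 nats

Right side — compute H(Y|X) from the conditional distributions:
P(X) = (5/8, 3/8), so H(X) = 0.6616 nats
H(Y|X) = Σ_x P(X=x) · H(Y|X=x):
  P(Y|X=0) = (2/5, 3/5), H(Y|X=0) = 0.6730, weight P(X=0) = 5/8
  P(Y|X=1) = (2/3, 1/3), H(Y|X=1) = 0.6365, weight P(X=1) = 3/8
H(Y|X) = 0.6593 nats

H(X) + H(Y|X) = 0.6616 + 0.6593 = 1.3209 nats

Both sides equal 1.3209 nats. ✓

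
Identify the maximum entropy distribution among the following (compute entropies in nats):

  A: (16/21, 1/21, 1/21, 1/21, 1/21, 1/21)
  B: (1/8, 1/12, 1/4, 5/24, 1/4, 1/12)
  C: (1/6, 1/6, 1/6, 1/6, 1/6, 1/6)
C

For a discrete distribution over n outcomes, entropy is maximized by the uniform distribution.

Computing entropies:
H(A) = 0.9321 nats
H(B) = 1.6940 nats
H(C) = 1.7918 nats

The uniform distribution (where all probabilities equal 1/6) achieves the maximum entropy of log_e(6) = 1.7918 nats.

Distribution C has the highest entropy.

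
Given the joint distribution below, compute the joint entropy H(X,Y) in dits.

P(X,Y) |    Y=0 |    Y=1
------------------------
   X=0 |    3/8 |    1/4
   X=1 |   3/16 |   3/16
0.5829 dits

Joint entropy is H(X,Y) = -Σ_{x,y} p(x,y) log p(x,y).

Summing over all non-zero entries:
H(X,Y) = -[3/8·log_10(3/8) + 1/4·log_10(1/4) + 3/16·log_10(3/16) + 3/16·log_10(3/16)]
H(X,Y) = 0.5829 dits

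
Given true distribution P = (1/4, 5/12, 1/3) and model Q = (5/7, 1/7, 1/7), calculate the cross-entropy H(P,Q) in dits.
0.6704 dits

Cross-entropy: H(P,Q) = -Σ p(x) log q(x)

Alternatively: H(P,Q) = H(P) + D_KL(P||Q)
H(P) = 0.4680 dits
D_KL(P||Q) = 0.2024 dits

H(P,Q) = 0.4680 + 0.2024 = 0.6704 dits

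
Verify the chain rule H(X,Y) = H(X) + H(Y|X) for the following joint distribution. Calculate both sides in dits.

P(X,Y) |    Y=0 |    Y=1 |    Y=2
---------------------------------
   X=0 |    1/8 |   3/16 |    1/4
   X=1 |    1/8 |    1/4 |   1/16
H(X,Y) = 0.7384, H(X) = 0.2976, H(Y|X) = 0.4407 (all in dits)

Chain rule: H(X,Y) = H(X) + H(Y|X)

Left side — joint entropy directly:
H(X,Y) = -Σ p(x,y) log p(x,y) = 0.7384 dits

Right side — compute H(Y|X) from the conditional distributions:
P(X) = (9/16, 7/16), so H(X) = 0.2976 dits
H(Y|X) = Σ_x P(X=x) · H(Y|X=x):
  P(Y|X=0) = (2/9, 1/3, 4/9), H(Y|X=0) = 0.4607, weight P(X=0) = 9/16
  P(Y|X=1) = (2/7, 4/7, 1/7), H(Y|X=1) = 0.4151, weight P(X=1) = 7/16
H(Y|X) = 0.4407 dits

H(X) + H(Y|X) = 0.2976 + 0.4407 = 0.7384 dits

Both sides equal 0.7384 dits. ✓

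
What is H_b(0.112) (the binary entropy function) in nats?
0.3507 nats

The binary entropy function is:
H(p) = -p log(p) - (1-p) log(1-p)

H(0.112) = -0.112 × log_e(0.112) - 0.888 × log_e(0.888)
H(0.112) = 0.3507 nats

Note: Binary entropy is maximized at p=0.5 (H=1 bit) and minimized at p=0 or p=1 (H=0).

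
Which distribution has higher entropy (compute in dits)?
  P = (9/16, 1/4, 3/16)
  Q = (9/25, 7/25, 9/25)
Q

Computing entropies in dits:
H(P) = 0.4274
H(Q) = 0.4743

Distribution Q has higher entropy.

Intuition: The distribution closer to uniform (more spread out) has higher entropy.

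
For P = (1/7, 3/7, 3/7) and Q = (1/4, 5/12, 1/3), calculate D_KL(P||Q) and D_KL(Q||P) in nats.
D_KL(P||Q) = 0.0398, D_KL(Q||P) = 0.0444

KL divergence is not symmetric: D_KL(P||Q) ≠ D_KL(Q||P) in general.

D_KL(P||Q) = 0.0398 nats
D_KL(Q||P) = 0.0444 nats

No, they are not equal!

This asymmetry is why KL divergence is not a true distance metric.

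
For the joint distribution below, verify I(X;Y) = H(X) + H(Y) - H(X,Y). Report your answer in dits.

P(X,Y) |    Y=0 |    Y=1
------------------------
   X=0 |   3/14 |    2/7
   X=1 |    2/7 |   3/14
I(X;Y) = 0.0044 dits

Mutual information has multiple equivalent forms:
- I(X;Y) = H(X) - H(X|Y)
- I(X;Y) = H(Y) - H(Y|X)
- I(X;Y) = H(X) + H(Y) - H(X,Y)

Computing all quantities:
H(X) = 0.3010, H(Y) = 0.3010, H(X,Y) = 0.5976
H(X|Y) = 0.2966, H(Y|X) = 0.2966

Verification:
H(X) - H(X|Y) = 0.3010 - 0.2966 = 0.0044
H(Y) - H(Y|X) = 0.3010 - 0.2966 = 0.0044
H(X) + H(Y) - H(X,Y) = 0.3010 + 0.3010 - 0.5976 = 0.0044

All forms give I(X;Y) = 0.0044 dits. ✓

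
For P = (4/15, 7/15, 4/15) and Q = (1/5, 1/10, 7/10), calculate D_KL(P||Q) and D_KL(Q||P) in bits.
D_KL(P||Q) = 0.7765, D_KL(Q||P) = 0.6694

KL divergence is not symmetric: D_KL(P||Q) ≠ D_KL(Q||P) in general.

D_KL(P||Q) = 0.7765 bits
D_KL(Q||P) = 0.6694 bits

No, they are not equal!

This asymmetry is why KL divergence is not a true distance metric.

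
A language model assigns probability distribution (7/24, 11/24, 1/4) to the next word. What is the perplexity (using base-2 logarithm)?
2.8966

Perplexity is 2^H (or exp(H) for natural log).

First, H = -Σ p log p = 1.5343 bits
Perplexity = 2^1.5343 = 2.8966

Interpretation: The model's uncertainty is equivalent to choosing uniformly among 2.9 options.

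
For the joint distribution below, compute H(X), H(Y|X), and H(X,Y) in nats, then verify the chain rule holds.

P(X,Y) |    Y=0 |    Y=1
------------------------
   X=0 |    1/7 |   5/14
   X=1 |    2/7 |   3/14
H(X,Y) = 1.3337, H(X) = 0.6931, H(Y|X) = 0.6406 (all in nats)

Chain rule: H(X,Y) = H(X) + H(Y|X)

Left side — joint entropy directly:
H(X,Y) = -Σ p(x,y) log p(x,y) = 1.3337 nats

Right side — compute H(Y|X) from the conditional distributions:
P(X) = (1/2, 1/2), so H(X) = 0.6931 nats
H(Y|X) = Σ_x P(X=x) · H(Y|X=x):
  P(Y|X=0) = (2/7, 5/7), H(Y|X=0) = 0.5983, weight P(X=0) = 1/2
  P(Y|X=1) = (4/7, 3/7), H(Y|X=1) = 0.6829, weight P(X=1) = 1/2
H(Y|X) = 0.6406 nats

H(X) + H(Y|X) = 0.6931 + 0.6406 = 1.3337 nats

Both sides equal 1.3337 nats. ✓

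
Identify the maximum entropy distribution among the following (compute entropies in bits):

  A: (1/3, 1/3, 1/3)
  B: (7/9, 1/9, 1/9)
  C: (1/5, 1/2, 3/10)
A

For a discrete distribution over n outcomes, entropy is maximized by the uniform distribution.

Computing entropies:
H(A) = 1.5850 bits
H(B) = 0.9864 bits
H(C) = 1.4855 bits

The uniform distribution (where all probabilities equal 1/3) achieves the maximum entropy of log_2(3) = 1.5850 bits.

Distribution A has the highest entropy.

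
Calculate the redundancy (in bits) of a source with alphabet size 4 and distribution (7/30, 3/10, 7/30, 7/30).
0.0092 bits

Redundancy measures how far a source is from maximum entropy:
R = H_max - H(X)

Maximum entropy for 4 symbols: H_max = log_2(4) = 2.0000 bits
Actual entropy: H(X) = 1.9908 bits
Redundancy: R = 2.0000 - 1.9908 = 0.0092 bits

This redundancy represents potential for compression: the source could be compressed by 0.0092 bits per symbol.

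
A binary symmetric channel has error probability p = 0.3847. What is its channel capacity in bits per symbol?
0.0387 bits

For a binary symmetric channel (BSC) with error probability p:
Capacity C = 1 - H(p) bits per symbol

where H(p) = -p log₂(p) - (1-p) log₂(1-p) is the binary entropy function.

H(0.3847) = 0.9613 bits
C = 1 - 0.9613 = 0.0387 bits per symbol

This means we can reliably transmit up to 0.0387 bits of information per channel use.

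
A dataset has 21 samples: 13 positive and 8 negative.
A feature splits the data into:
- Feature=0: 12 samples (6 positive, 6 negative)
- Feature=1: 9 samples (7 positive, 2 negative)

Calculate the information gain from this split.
0.0598 bits

Information Gain = H(Y) - H(Y|Feature)

Before split:
P(positive) = 13/21 = 0.6190
H(Y) = 0.9587 bits

After split:
Feature=0: H = 1.0000 bits (weight = 12/21)
Feature=1: H = 0.7642 bits (weight = 9/21)
H(Y|Feature) = (12/21)×1.0000 + (9/21)×0.7642 = 0.8989 bits

Information Gain = 0.9587 - 0.8989 = 0.0598 bits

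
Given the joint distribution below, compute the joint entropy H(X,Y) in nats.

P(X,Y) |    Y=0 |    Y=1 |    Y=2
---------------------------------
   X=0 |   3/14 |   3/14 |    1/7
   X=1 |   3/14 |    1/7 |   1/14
1.7348 nats

Joint entropy is H(X,Y) = -Σ_{x,y} p(x,y) log p(x,y).

Summing over all non-zero entries:
H(X,Y) = -[3/14·log_e(3/14) + 3/14·log_e(3/14) + 1/7·log_e(1/7) + 3/14·log_e(3/14) + 1/7·log_e(1/7) + 1/14·log_e(1/14)]
H(X,Y) = 1.7348 nats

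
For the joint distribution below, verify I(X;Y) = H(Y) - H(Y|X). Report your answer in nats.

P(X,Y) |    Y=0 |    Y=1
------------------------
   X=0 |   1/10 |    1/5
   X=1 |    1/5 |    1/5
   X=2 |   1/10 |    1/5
I(X;Y) = 0.0138 nats

Mutual information has multiple equivalent forms:
- I(X;Y) = H(X) - H(X|Y)
- I(X;Y) = H(Y) - H(Y|X)
- I(X;Y) = H(X) + H(Y) - H(X,Y)

Computing all quantities:
H(X) = 1.0889, H(Y) = 0.6730, H(X,Y) = 1.7481
H(X|Y) = 1.0751, H(Y|X) = 0.6592

Verification:
H(X) - H(X|Y) = 1.0889 - 1.0751 = 0.0138
H(Y) - H(Y|X) = 0.6730 - 0.6592 = 0.0138
H(X) + H(Y) - H(X,Y) = 1.0889 + 0.6730 - 1.7481 = 0.0138

All forms give I(X;Y) = 0.0138 nats. ✓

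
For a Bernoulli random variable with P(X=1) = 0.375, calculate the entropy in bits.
0.9544 bits

The binary entropy function is:
H(p) = -p log(p) - (1-p) log(1-p)

H(0.375) = -0.375 × log_2(0.375) - 0.625 × log_2(0.625)
H(0.375) = 0.9544 bits

Note: Binary entropy is maximized at p=0.5 (H=1 bit) and minimized at p=0 or p=1 (H=0).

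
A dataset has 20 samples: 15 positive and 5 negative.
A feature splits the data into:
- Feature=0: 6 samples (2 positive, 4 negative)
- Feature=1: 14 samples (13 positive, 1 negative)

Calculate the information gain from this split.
0.2759 bits

Information Gain = H(Y) - H(Y|Feature)

Before split:
P(positive) = 15/20 = 0.7500
H(Y) = 0.8113 bits

After split:
Feature=0: H = 0.9183 bits (weight = 6/20)
Feature=1: H = 0.3712 bits (weight = 14/20)
H(Y|Feature) = (6/20)×0.9183 + (14/20)×0.3712 = 0.5354 bits

Information Gain = 0.8113 - 0.5354 = 0.2759 bits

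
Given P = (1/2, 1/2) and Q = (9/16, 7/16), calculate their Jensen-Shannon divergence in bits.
0.0028 bits

Jensen-Shannon divergence is:
JSD(P||Q) = 0.5 × D_KL(P||M) + 0.5 × D_KL(Q||M)
where M = 0.5 × (P + Q) is the mixture distribution.

M = 0.5 × (1/2, 1/2) + 0.5 × (9/16, 7/16) = (17/32, 15/32)

D_KL(P||M) = 0.0028 bits
D_KL(Q||M) = 0.0028 bits

JSD(P||Q) = 0.5 × 0.0028 + 0.5 × 0.0028 = 0.0028 bits

Unlike KL divergence, JSD is symmetric and bounded: 0 ≤ JSD ≤ log(2).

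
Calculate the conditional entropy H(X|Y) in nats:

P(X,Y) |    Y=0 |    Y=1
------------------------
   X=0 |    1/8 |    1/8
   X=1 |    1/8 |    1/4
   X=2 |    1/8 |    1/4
1.0713 nats

Using the chain rule: H(X|Y) = H(X,Y) - H(Y)

First, compute H(X,Y) = 1.7329 nats

Marginal P(Y) = (3/8, 5/8)
H(Y) = 0.6616 nats

H(X|Y) = H(X,Y) - H(Y) = 1.7329 - 0.6616 = 1.0713 nats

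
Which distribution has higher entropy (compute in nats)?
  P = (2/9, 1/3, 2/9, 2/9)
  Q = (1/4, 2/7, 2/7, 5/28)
Q

Computing entropies in nats:
H(P) = 1.3689
H(Q) = 1.3701

Distribution Q has higher entropy.

Intuition: The distribution closer to uniform (more spread out) has higher entropy.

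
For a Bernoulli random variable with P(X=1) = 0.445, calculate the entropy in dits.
0.2984 dits

The binary entropy function is:
H(p) = -p log(p) - (1-p) log(1-p)

H(0.445) = -0.445 × log_10(0.445) - 0.555 × log_10(0.555)
H(0.445) = 0.2984 dits

Note: Binary entropy is maximized at p=0.5 (H=1 bit) and minimized at p=0 or p=1 (H=0).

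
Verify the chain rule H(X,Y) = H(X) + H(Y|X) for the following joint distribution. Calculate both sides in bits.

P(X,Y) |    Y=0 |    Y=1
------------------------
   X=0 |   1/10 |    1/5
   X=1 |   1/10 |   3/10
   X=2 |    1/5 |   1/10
H(X,Y) = 2.4464, H(X) = 1.5710, H(Y|X) = 0.8755 (all in bits)

Chain rule: H(X,Y) = H(X) + H(Y|X)

Left side — joint entropy directly:
H(X,Y) = -Σ p(x,y) log p(x,y) = 2.4464 bits

Right side — compute H(Y|X) from the conditional distributions:
P(X) = (3/10, 2/5, 3/10), so H(X) = 1.5710 bits
H(Y|X) = Σ_x P(X=x) · H(Y|X=x):
  P(Y|X=0) = (1/3, 2/3), H(Y|X=0) = 0.9183, weight P(X=0) = 3/10
  P(Y|X=1) = (1/4, 3/4), H(Y|X=1) = 0.8113, weight P(X=1) = 2/5
  P(Y|X=2) = (2/3, 1/3), H(Y|X=2) = 0.9183, weight P(X=2) = 3/10
H(Y|X) = 0.8755 bits

H(X) + H(Y|X) = 1.5710 + 0.8755 = 2.4464 bits

Both sides equal 2.4464 bits. ✓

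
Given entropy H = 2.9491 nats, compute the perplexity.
19.0888

Perplexity is e^H (or exp(H) for natural log).

H = 2.9491 nats
Perplexity = e^2.9491 = 19.0888

Interpretation: The model's uncertainty is equivalent to choosing uniformly among 19.1 options.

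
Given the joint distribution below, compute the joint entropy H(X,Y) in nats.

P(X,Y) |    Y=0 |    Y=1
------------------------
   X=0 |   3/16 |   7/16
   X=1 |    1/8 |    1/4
1.2820 nats

Joint entropy is H(X,Y) = -Σ_{x,y} p(x,y) log p(x,y).

Summing over all non-zero entries:
H(X,Y) = -[3/16·log_e(3/16) + 7/16·log_e(7/16) + 1/8·log_e(1/8) + 1/4·log_e(1/4)]
H(X,Y) = 1.2820 nats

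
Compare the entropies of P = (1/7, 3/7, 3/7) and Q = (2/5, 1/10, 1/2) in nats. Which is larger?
P

Computing entropies in nats:
H(P) = 1.0042
H(Q) = 0.9433

Distribution P has higher entropy.

Intuition: The distribution closer to uniform (more spread out) has higher entropy.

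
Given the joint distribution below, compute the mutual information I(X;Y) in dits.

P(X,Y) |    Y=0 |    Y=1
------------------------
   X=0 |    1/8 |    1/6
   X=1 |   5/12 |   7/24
0.0046 dits

Mutual information: I(X;Y) = H(X) + H(Y) - H(X,Y)

Marginals:
P(X) = (7/24, 17/24), H(X) = 0.2622 dits
P(Y) = (13/24, 11/24), H(Y) = 0.2995 dits

Joint entropy: H(X,Y) = 0.5571 dits

I(X;Y) = 0.2622 + 0.2995 - 0.5571 = 0.0046 dits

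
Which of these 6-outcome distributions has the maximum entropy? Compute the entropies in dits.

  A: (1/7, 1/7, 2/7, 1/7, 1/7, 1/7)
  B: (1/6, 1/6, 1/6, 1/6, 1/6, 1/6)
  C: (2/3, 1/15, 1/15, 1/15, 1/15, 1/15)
B

For a discrete distribution over n outcomes, entropy is maximized by the uniform distribution.

Computing entropies:
H(A) = 0.7591 dits
H(B) = 0.7782 dits
H(C) = 0.5094 dits

The uniform distribution (where all probabilities equal 1/6) achieves the maximum entropy of log_10(6) = 0.7782 dits.

Distribution B has the highest entropy.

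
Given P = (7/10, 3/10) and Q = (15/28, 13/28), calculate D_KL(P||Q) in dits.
0.0244 dits

KL divergence: D_KL(P||Q) = Σ p(x) log(p(x)/q(x))

Computing term by term:
  x=0: 7/10 × log_10[(7/10)/(15/28)] = 7/10 × 0.1162 = 0.0813
  x=1: 3/10 × log_10[(3/10)/(13/28)] = 3/10 × -0.1897 = -0.0569

D_KL(P||Q) = 0.0244 dits

Note: KL divergence is always non-negative and equals 0 iff P = Q.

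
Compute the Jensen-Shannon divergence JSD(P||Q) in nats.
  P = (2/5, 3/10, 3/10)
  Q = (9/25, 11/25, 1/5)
0.0122 nats

Jensen-Shannon divergence is:
JSD(P||Q) = 0.5 × D_KL(P||M) + 0.5 × D_KL(Q||M)
where M = 0.5 × (P + Q) is the mixture distribution.

M = 0.5 × (2/5, 3/10, 3/10) + 0.5 × (9/25, 11/25, 1/5) = (0.38, 0.37, 1/4)

D_KL(P||M) = 0.0123 nats
D_KL(Q||M) = 0.0121 nats

JSD(P||Q) = 0.5 × 0.0123 + 0.5 × 0.0121 = 0.0122 nats

Unlike KL divergence, JSD is symmetric and bounded: 0 ≤ JSD ≤ log(2).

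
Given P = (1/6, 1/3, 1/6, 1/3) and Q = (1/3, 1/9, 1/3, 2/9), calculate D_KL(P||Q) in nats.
0.2703 nats

KL divergence: D_KL(P||Q) = Σ p(x) log(p(x)/q(x))

Computing term by term:
  x=0: 1/6 × log_e[(1/6)/(1/3)] = 1/6 × -0.6931 = -0.1155
  x=1: 1/3 × log_e[(1/3)/(1/9)] = 1/3 × 1.0986 = 0.3662
  x=2: 1/6 × log_e[(1/6)/(1/3)] = 1/6 × -0.6931 = -0.1155
  x=3: 1/3 × log_e[(1/3)/(2/9)] = 1/3 × 0.4055 = 0.1352

D_KL(P||Q) = 0.2703 nats

Note: KL divergence is always non-negative and equals 0 iff P = Q.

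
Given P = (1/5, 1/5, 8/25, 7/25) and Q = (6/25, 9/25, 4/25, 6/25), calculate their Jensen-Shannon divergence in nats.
0.0269 nats

Jensen-Shannon divergence is:
JSD(P||Q) = 0.5 × D_KL(P||M) + 0.5 × D_KL(Q||M)
where M = 0.5 × (P + Q) is the mixture distribution.

M = 0.5 × (1/5, 1/5, 8/25, 7/25) + 0.5 × (6/25, 9/25, 4/25, 6/25) = (0.22, 7/25, 6/25, 0.26)

D_KL(P||M) = 0.0265 nats
D_KL(Q||M) = 0.0273 nats

JSD(P||Q) = 0.5 × 0.0265 + 0.5 × 0.0273 = 0.0269 nats

Unlike KL divergence, JSD is symmetric and bounded: 0 ≤ JSD ≤ log(2).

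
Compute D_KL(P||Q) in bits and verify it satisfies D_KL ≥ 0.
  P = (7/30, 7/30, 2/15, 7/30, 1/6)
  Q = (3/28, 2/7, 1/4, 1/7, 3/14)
0.1776 bits

KL divergence satisfies the Gibbs inequality: D_KL(P||Q) ≥ 0 for all distributions P, Q.

D_KL(P||Q) = Σ p(x) log(p(x)/q(x))
Term by term:
  x=0: 7/30 × log_2[(7/30)/(3/28)] = 0.2620
  x=1: 7/30 × log_2[(7/30)/(2/7)] = -0.0682
  x=2: 2/15 × log_2[(2/15)/(1/4)] = -0.1209
  x=3: 7/30 × log_2[(7/30)/(1/7)] = 0.1652
  x=4: 1/6 × log_2[(1/6)/(3/14)] = -0.0604
D_KL(P||Q) = 0.1776 bits

D_KL(P||Q) = 0.1776 ≥ 0 ✓

This non-negativity is a fundamental property: relative entropy cannot be negative because it measures how different Q is from P.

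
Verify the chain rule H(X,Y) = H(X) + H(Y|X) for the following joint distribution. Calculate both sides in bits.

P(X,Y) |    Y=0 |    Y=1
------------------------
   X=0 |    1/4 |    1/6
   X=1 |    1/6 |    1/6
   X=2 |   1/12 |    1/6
H(X,Y) = 2.5221, H(X) = 1.5546, H(Y|X) = 0.9675 (all in bits)

Chain rule: H(X,Y) = H(X) + H(Y|X)

Left side — joint entropy directly:
H(X,Y) = -Σ p(x,y) log p(x,y) = 2.5221 bits

Right side — compute H(Y|X) from the conditional distributions:
P(X) = (5/12, 1/3, 1/4), so H(X) = 1.5546 bits
H(Y|X) = Σ_x P(X=x) · H(Y|X=x):
  P(Y|X=0) = (3/5, 2/5), H(Y|X=0) = 0.9710, weight P(X=0) = 5/12
  P(Y|X=1) = (1/2, 1/2), H(Y|X=1) = 1.0000, weight P(X=1) = 1/3
  P(Y|X=2) = (1/3, 2/3), H(Y|X=2) = 0.9183, weight P(X=2) = 1/4
H(Y|X) = 0.9675 bits

H(X) + H(Y|X) = 1.5546 + 0.9675 = 2.5221 bits

Both sides equal 2.5221 bits. ✓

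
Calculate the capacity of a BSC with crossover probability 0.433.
0.0130 bits

For a binary symmetric channel (BSC) with error probability p:
Capacity C = 1 - H(p) bits per symbol

where H(p) = -p log₂(p) - (1-p) log₂(1-p) is the binary entropy function.

H(0.433) = 0.9870 bits
C = 1 - 0.9870 = 0.0130 bits per symbol

This means we can reliably transmit up to 0.0130 bits of information per channel use.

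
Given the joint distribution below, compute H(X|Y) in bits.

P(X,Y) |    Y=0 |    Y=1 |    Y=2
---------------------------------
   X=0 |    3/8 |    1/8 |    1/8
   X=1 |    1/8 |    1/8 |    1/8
0.9056 bits

Using the chain rule: H(X|Y) = H(X,Y) - H(Y)

First, compute H(X,Y) = 2.4056 bits

Marginal P(Y) = (1/2, 1/4, 1/4)
H(Y) = 1.5000 bits

H(X|Y) = H(X,Y) - H(Y) = 2.4056 - 1.5000 = 0.9056 bits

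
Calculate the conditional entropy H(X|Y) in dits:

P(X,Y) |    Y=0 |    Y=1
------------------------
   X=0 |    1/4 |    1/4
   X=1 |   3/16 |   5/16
0.2976 dits

Using the chain rule: H(X|Y) = H(X,Y) - H(Y)

First, compute H(X,Y) = 0.5952 dits

Marginal P(Y) = (7/16, 9/16)
H(Y) = 0.2976 dits

H(X|Y) = H(X,Y) - H(Y) = 0.5952 - 0.2976 = 0.2976 dits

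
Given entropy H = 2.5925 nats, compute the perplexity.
13.3631

Perplexity is e^H (or exp(H) for natural log).

H = 2.5925 nats
Perplexity = e^2.5925 = 13.3631

Interpretation: The model's uncertainty is equivalent to choosing uniformly among 13.4 options.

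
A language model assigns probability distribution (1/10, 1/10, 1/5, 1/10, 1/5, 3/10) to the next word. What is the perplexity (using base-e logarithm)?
5.4507

Perplexity is e^H (or exp(H) for natural log).

First, H = -Σ p log p = 1.6957 nats
Perplexity = e^1.6957 = 5.4507

Interpretation: The model's uncertainty is equivalent to choosing uniformly among 5.5 options.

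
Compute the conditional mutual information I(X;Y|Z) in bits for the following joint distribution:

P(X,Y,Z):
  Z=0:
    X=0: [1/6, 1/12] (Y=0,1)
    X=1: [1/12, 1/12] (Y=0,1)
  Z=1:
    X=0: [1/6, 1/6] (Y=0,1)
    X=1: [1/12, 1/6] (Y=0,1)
0.0201 bits

Conditional mutual information: I(X;Y|Z) = H(X|Z) + H(Y|Z) - H(X,Y|Z)

H(Z) = 0.9799
H(X,Z) = 1.9591 → H(X|Z) = 0.9793
H(Y,Z) = 1.9591 → H(Y|Z) = 0.9793
H(X,Y,Z) = 2.9183 → H(X,Y|Z) = 1.9384

I(X;Y|Z) = 0.9793 + 0.9793 - 1.9384 = 0.0201 bits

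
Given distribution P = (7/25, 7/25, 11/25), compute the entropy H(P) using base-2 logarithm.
1.5496 bits

Shannon entropy is H(X) = -Σ p(x) log p(x).

For P = (7/25, 7/25, 11/25):
H = -7/25 × log_2(7/25) -7/25 × log_2(7/25) -11/25 × log_2(11/25)
H = 1.5496 bits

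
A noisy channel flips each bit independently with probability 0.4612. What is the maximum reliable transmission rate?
0.0043 bits

For a binary symmetric channel (BSC) with error probability p:
Capacity C = 1 - H(p) bits per symbol

where H(p) = -p log₂(p) - (1-p) log₂(1-p) is the binary entropy function.

H(0.4612) = 0.9957 bits
C = 1 - 0.9957 = 0.0043 bits per symbol

This means we can reliably transmit up to 0.0043 bits of information per channel use.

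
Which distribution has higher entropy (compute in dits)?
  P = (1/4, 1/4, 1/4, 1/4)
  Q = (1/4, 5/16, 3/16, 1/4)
P

Computing entropies in dits:
H(P) = 0.6021
H(Q) = 0.5952

Distribution P has higher entropy.

Intuition: The distribution closer to uniform (more spread out) has higher entropy.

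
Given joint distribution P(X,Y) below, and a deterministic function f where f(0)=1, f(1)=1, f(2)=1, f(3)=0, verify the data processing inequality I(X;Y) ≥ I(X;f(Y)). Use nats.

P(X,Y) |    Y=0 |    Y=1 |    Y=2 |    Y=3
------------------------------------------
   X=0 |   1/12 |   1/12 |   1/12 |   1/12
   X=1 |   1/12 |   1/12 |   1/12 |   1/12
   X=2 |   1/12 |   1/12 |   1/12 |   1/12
I(X;Y) = 0.0000, I(X;f(Y)) = 0.0000, inequality holds: 0.0000 ≥ 0.0000

Data Processing Inequality: For any Markov chain X → Y → Z, we have I(X;Y) ≥ I(X;Z).

Here Z = f(Y) is a deterministic function of Y, forming X → Y → Z.

Original I(X;Y) = 0.0000 nats

After applying f:
P(X,Z) where Z=f(Y):
- P(X,Z=0) = P(X,Y=3)
- P(X,Z=1) = P(X,Y=0) + P(X,Y=1) + P(X,Y=2)

I(X;Z) = I(X;f(Y)) = 0.0000 nats

Verification: 0.0000 ≥ 0.0000 ✓

Information cannot be created by processing; the function f can only lose information about X.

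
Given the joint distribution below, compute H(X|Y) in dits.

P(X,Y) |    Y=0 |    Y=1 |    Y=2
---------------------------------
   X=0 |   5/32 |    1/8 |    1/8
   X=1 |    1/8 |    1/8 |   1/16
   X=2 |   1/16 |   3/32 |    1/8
0.4606 dits

Using the chain rule: H(X|Y) = H(X,Y) - H(Y)

First, compute H(X,Y) = 0.9373 dits

Marginal P(Y) = (11/32, 11/32, 5/16)
H(Y) = 0.4767 dits

H(X|Y) = H(X,Y) - H(Y) = 0.9373 - 0.4767 = 0.4606 dits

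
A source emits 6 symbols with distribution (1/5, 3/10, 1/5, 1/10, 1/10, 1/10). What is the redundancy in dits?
0.0417 dits

Redundancy measures how far a source is from maximum entropy:
R = H_max - H(X)

Maximum entropy for 6 symbols: H_max = log_10(6) = 0.7782 dits
Actual entropy: H(X) = 0.7365 dits
Redundancy: R = 0.7782 - 0.7365 = 0.0417 dits

This redundancy represents potential for compression: the source could be compressed by 0.0417 dits per symbol.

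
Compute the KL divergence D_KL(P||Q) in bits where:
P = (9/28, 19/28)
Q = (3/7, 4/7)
0.0348 bits

KL divergence: D_KL(P||Q) = Σ p(x) log(p(x)/q(x))

Computing term by term:
  x=0: 9/28 × log_2[(9/28)/(3/7)] = 9/28 × -0.4150 = -0.1334
  x=1: 19/28 × log_2[(19/28)/(4/7)] = 19/28 × 0.2479 = 0.1682

D_KL(P||Q) = 0.0348 bits

Note: KL divergence is always non-negative and equals 0 iff P = Q.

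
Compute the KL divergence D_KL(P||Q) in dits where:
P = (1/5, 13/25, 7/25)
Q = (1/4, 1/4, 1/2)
0.0755 dits

KL divergence: D_KL(P||Q) = Σ p(x) log(p(x)/q(x))

Computing term by term:
  x=0: 1/5 × log_10[(1/5)/(1/4)] = 1/5 × -0.0969 = -0.0194
  x=1: 13/25 × log_10[(13/25)/(1/4)] = 13/25 × 0.3181 = 0.1654
  x=2: 7/25 × log_10[(7/25)/(1/2)] = 7/25 × -0.2518 = -0.0705

D_KL(P||Q) = 0.0755 dits

Note: KL divergence is always non-negative and equals 0 iff P = Q.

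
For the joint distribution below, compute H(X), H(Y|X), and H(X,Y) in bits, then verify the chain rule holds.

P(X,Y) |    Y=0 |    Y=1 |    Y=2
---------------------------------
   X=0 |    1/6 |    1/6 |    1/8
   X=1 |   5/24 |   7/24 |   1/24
H(X,Y) = 2.4176, H(X) = 0.9950, H(Y|X) = 1.4226 (all in bits)

Chain rule: H(X,Y) = H(X) + H(Y|X)

Left side — joint entropy directly:
H(X,Y) = -Σ p(x,y) log p(x,y) = 2.4176 bits

Right side — compute H(Y|X) from the conditional distributions:
P(X) = (11/24, 13/24), so H(X) = 0.9950 bits
H(Y|X) = Σ_x P(X=x) · H(Y|X=x):
  P(Y|X=0) = (4/11, 4/11, 3/11), H(Y|X=0) = 1.5726, weight P(X=0) = 11/24
  P(Y|X=1) = (5/13, 7/13, 1/13), H(Y|X=1) = 1.2957, weight P(X=1) = 13/24
H(Y|X) = 1.4226 bits

H(X) + H(Y|X) = 0.9950 + 1.4226 = 2.4176 bits

Both sides equal 2.4176 bits. ✓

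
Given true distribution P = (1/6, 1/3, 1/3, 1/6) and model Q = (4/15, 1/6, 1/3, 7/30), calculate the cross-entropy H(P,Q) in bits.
2.0577 bits

Cross-entropy: H(P,Q) = -Σ p(x) log q(x)

Alternatively: H(P,Q) = H(P) + D_KL(P||Q)
H(P) = 1.9183 bits
D_KL(P||Q) = 0.1394 bits

H(P,Q) = 1.9183 + 0.1394 = 2.0577 bits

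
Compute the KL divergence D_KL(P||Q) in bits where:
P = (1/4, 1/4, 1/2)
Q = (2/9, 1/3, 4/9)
0.0237 bits

KL divergence: D_KL(P||Q) = Σ p(x) log(p(x)/q(x))

Computing term by term:
  x=0: 1/4 × log_2[(1/4)/(2/9)] = 1/4 × 0.1699 = 0.0425
  x=1: 1/4 × log_2[(1/4)/(1/3)] = 1/4 × -0.4150 = -0.1038
  x=2: 1/2 × log_2[(1/2)/(4/9)] = 1/2 × 0.1699 = 0.0850

D_KL(P||Q) = 0.0237 bits

Note: KL divergence is always non-negative and equals 0 iff P = Q.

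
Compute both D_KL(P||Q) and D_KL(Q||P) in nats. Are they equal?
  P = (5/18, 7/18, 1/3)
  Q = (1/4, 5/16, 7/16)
D_KL(P||Q) = 0.0237, D_KL(Q||P) = 0.0243

KL divergence is not symmetric: D_KL(P||Q) ≠ D_KL(Q||P) in general.

D_KL(P||Q) = 0.0237 nats
D_KL(Q||P) = 0.0243 nats

No, they are not equal!

This asymmetry is why KL divergence is not a true distance metric.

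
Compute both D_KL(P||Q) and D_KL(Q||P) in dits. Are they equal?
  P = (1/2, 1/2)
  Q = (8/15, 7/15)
D_KL(P||Q) = 0.0010, D_KL(Q||P) = 0.0010

KL divergence is not symmetric: D_KL(P||Q) ≠ D_KL(Q||P) in general.

D_KL(P||Q) = 0.0010 dits
D_KL(Q||P) = 0.0010 dits

In this case they happen to be equal (to 4 decimal places).

This asymmetry is why KL divergence is not a true distance metric.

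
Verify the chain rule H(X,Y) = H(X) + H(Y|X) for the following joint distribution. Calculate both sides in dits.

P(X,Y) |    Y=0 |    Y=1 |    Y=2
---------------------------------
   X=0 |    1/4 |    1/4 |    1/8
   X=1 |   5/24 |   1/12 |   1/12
H(X,Y) = 0.7357, H(X) = 0.2873, H(Y|X) = 0.4484 (all in dits)

Chain rule: H(X,Y) = H(X) + H(Y|X)

Left side — joint entropy directly:
H(X,Y) = -Σ p(x,y) log p(x,y) = 0.7357 dits

Right side — compute H(Y|X) from the conditional distributions:
P(X) = (5/8, 3/8), so H(X) = 0.2873 dits
H(Y|X) = Σ_x P(X=x) · H(Y|X=x):
  P(Y|X=0) = (2/5, 2/5, 1/5), H(Y|X=0) = 0.4581, weight P(X=0) = 5/8
  P(Y|X=1) = (5/9, 2/9, 2/9), H(Y|X=1) = 0.4321, weight P(X=1) = 3/8
H(Y|X) = 0.4484 dits

H(X) + H(Y|X) = 0.2873 + 0.4484 = 0.7357 dits

Both sides equal 0.7357 dits. ✓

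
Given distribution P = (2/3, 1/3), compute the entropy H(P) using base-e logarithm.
0.6365 nats

Shannon entropy is H(X) = -Σ p(x) log p(x).

For P = (2/3, 1/3):
H = -2/3 × log_e(2/3) -1/3 × log_e(1/3)
H = 0.6365 nats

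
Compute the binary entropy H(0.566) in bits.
0.9874 bits

The binary entropy function is:
H(p) = -p log(p) - (1-p) log(1-p)

H(0.566) = -0.566 × log_2(0.566) - 0.434 × log_2(0.434)
H(0.566) = 0.9874 bits

Note: Binary entropy is maximized at p=0.5 (H=1 bit) and minimized at p=0 or p=1 (H=0).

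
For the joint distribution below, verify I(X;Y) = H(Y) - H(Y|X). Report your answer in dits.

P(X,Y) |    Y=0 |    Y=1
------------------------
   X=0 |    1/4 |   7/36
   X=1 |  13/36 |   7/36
I(X;Y) = 0.0017 dits

Mutual information has multiple equivalent forms:
- I(X;Y) = H(X) - H(X|Y)
- I(X;Y) = H(Y) - H(Y|X)
- I(X;Y) = H(X) + H(Y) - H(X,Y)

Computing all quantities:
H(X) = 0.2983, H(Y) = 0.2902, H(X,Y) = 0.5868
H(X|Y) = 0.2966, H(Y|X) = 0.2885

Verification:
H(X) - H(X|Y) = 0.2983 - 0.2966 = 0.0017
H(Y) - H(Y|X) = 0.2902 - 0.2885 = 0.0017
H(X) + H(Y) - H(X,Y) = 0.2983 + 0.2902 - 0.5868 = 0.0017

All forms give I(X;Y) = 0.0017 dits. ✓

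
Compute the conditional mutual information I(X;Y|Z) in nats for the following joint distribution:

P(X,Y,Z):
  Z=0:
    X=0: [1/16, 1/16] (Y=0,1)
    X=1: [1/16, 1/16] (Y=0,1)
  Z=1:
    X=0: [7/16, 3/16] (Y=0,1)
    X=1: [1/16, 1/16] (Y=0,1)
0.0090 nats

Conditional mutual information: I(X;Y|Z) = H(X|Z) + H(Y|Z) - H(X,Y|Z)

H(Z) = 0.5623
H(X,Z) = 1.0735 → H(X|Z) = 0.5112
H(Y,Z) = 1.2130 → H(Y|Z) = 0.6507
H(X,Y,Z) = 1.7153 → H(X,Y|Z) = 1.1529

I(X;Y|Z) = 0.5112 + 0.6507 - 1.1529 = 0.0090 nats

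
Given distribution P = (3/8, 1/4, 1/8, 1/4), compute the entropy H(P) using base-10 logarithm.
0.5737 dits

Shannon entropy is H(X) = -Σ p(x) log p(x).

For P = (3/8, 1/4, 1/8, 1/4):
H = -3/8 × log_10(3/8) -1/4 × log_10(1/4) -1/8 × log_10(1/8) -1/4 × log_10(1/4)
H = 0.5737 dits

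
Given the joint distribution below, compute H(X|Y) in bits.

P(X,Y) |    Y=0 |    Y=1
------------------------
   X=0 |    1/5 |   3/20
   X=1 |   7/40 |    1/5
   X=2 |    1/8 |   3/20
1.5649 bits

Using the chain rule: H(X|Y) = H(X,Y) - H(Y)

First, compute H(X,Y) = 2.5649 bits

Marginal P(Y) = (1/2, 1/2)
H(Y) = 1.0000 bits

H(X|Y) = H(X,Y) - H(Y) = 2.5649 - 1.0000 = 1.5649 bits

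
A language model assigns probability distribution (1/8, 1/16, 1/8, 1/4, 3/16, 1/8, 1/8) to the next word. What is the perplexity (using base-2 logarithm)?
6.5107

Perplexity is 2^H (or exp(H) for natural log).

First, H = -Σ p log p = 2.7028 bits
Perplexity = 2^2.7028 = 6.5107

Interpretation: The model's uncertainty is equivalent to choosing uniformly among 6.5 options.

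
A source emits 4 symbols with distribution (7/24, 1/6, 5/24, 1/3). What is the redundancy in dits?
0.0153 dits

Redundancy measures how far a source is from maximum entropy:
R = H_max - H(X)

Maximum entropy for 4 symbols: H_max = log_10(4) = 0.6021 dits
Actual entropy: H(X) = 0.5867 dits
Redundancy: R = 0.6021 - 0.5867 = 0.0153 dits

This redundancy represents potential for compression: the source could be compressed by 0.0153 dits per symbol.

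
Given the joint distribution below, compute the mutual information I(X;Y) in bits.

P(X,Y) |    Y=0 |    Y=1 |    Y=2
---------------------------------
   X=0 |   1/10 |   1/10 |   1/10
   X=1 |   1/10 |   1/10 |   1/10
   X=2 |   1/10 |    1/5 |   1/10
0.0200 bits

Mutual information: I(X;Y) = H(X) + H(Y) - H(X,Y)

Marginals:
P(X) = (3/10, 3/10, 2/5), H(X) = 1.5710 bits
P(Y) = (3/10, 2/5, 3/10), H(Y) = 1.5710 bits

Joint entropy: H(X,Y) = 3.1219 bits

I(X;Y) = 1.5710 + 1.5710 - 3.1219 = 0.0200 bits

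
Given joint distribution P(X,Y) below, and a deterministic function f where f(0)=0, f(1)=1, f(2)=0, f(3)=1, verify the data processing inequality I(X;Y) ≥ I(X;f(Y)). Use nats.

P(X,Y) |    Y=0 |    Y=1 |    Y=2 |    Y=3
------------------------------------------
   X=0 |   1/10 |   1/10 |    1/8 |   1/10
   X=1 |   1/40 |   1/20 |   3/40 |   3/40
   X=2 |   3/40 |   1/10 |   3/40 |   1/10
I(X;Y) = 0.0149, I(X;f(Y)) = 0.0045, inequality holds: 0.0149 ≥ 0.0045

Data Processing Inequality: For any Markov chain X → Y → Z, we have I(X;Y) ≥ I(X;Z).

Here Z = f(Y) is a deterministic function of Y, forming X → Y → Z.

Original I(X;Y) = 0.0149 nats

After applying f:
P(X,Z) where Z=f(Y):
- P(X,Z=0) = P(X,Y=0) + P(X,Y=2)
- P(X,Z=1) = P(X,Y=1) + P(X,Y=3)

I(X;Z) = I(X;f(Y)) = 0.0045 nats

Verification: 0.0149 ≥ 0.0045 ✓

Information cannot be created by processing; the function f can only lose information about X.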